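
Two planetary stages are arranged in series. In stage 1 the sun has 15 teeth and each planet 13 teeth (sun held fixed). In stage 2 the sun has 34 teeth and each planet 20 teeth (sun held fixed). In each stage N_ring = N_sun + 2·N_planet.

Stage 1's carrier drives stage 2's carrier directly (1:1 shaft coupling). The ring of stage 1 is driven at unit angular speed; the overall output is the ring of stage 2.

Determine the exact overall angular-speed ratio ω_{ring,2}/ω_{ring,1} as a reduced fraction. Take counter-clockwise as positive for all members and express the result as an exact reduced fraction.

Stage 1: N_ring = 15 + 2·13 = 41
Stage 1: 15(ω_s−ω_c) = −41(ω_r−ω_c),  ω_s=0, ω_r=1
Stage 1: 15(0−ω_c) = −41(1−ω_c)  ⇒  56ω_c = 41  ⇒  ω_c = 41/56
  ⇒ ω_c¹/ω_r¹ = 41/56
Stage 2: N_ring = 34 + 2·20 = 74
Stage 2: 34(ω_s−ω_c) = −74(ω_r−ω_c),  ω_s=0, ω_c=1
Stage 2: ω_r = 1 − (34/74)(0−1) = 54/37
  ⇒ ω_r²/ω_c² = 54/37
Coupling ω_c² = ω_c¹ ⇒ overall = 41/56 × 54/37 = 1107/1036

1107/1036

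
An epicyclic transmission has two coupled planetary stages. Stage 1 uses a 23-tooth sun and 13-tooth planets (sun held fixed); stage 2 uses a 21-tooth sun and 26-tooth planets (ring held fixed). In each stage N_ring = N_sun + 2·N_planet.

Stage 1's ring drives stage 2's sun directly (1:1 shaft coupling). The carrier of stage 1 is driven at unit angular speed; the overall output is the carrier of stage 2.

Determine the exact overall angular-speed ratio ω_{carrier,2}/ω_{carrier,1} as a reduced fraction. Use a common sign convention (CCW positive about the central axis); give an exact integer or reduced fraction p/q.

108/329

Stage 1: N_ring = 23 + 2·13 = 49
Stage 1: 23(ω_s−ω_c) = −49(ω_r−ω_c),  ω_s=0, ω_c=1
Stage 1: ω_r = 1 − (23/49)(0−1) = 72/49
  ⇒ ω_r¹/ω_c¹ = 72/49
Stage 2: N_ring = 21 + 2·26 = 73
Stage 2: 21(ω_s−ω_c) = −73(ω_r−ω_c),  ω_r=0, ω_s=1
Stage 2: 21(1−ω_c) = −73(0−ω_c)  ⇒  94ω_c = 21  ⇒  ω_c = 21/94
  ⇒ ω_c²/ω_s² = 21/94
Coupling ω_s² = ω_r¹ ⇒ overall = 72/49 × 21/94 = 108/329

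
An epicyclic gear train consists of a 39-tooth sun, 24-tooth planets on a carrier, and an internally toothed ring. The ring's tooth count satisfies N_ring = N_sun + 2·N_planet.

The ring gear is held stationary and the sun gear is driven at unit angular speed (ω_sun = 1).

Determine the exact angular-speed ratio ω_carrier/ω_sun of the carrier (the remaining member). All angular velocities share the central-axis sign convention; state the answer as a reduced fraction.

13/42

N_ring = 39 + 2·24 = 87
39(ω_s−ω_c) = −87(ω_r−ω_c),  ω_r=0, ω_s=1
39(1−ω_c) = −87(0−ω_c)  ⇒  126ω_c = 39  ⇒  ω_c = 13/42
ω_c/ω_s = 13/42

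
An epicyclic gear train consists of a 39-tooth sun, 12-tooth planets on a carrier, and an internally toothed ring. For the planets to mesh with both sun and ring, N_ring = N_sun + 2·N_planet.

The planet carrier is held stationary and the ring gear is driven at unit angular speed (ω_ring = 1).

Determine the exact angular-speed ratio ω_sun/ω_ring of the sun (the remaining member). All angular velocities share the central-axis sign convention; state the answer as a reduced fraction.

N_ring = 39 + 2·12 = 63
39(ω_s−ω_c) = −63(ω_r−ω_c),  ω_c=0, ω_r=1
ω_s = 0 − (63/39)(1−0) = -21/13
ω_s/ω_r = -21/13

-21/13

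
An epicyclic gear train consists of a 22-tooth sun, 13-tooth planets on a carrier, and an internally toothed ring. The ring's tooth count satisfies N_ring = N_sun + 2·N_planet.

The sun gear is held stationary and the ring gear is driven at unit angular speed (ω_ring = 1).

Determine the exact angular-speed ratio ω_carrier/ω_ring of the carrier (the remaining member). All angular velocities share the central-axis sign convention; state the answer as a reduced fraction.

24/35

N_ring = 22 + 2·13 = 48
22(ω_s−ω_c) = −48(ω_r−ω_c),  ω_s=0, ω_r=1
22(0−ω_c) = −48(1−ω_c)  ⇒  70ω_c = 48  ⇒  ω_c = 24/35
ω_c/ω_r = 24/35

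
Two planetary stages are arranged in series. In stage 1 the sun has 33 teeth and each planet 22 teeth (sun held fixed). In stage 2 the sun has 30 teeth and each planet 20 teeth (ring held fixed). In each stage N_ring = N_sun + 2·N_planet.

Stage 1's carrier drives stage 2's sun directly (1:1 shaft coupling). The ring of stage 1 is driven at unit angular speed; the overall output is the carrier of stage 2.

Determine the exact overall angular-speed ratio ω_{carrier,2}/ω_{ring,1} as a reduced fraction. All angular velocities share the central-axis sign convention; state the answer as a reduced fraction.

Stage 1: N_ring = 33 + 2·22 = 77
Stage 1: 33(ω_s−ω_c) = −77(ω_r−ω_c),  ω_s=0, ω_r=1
Stage 1: 33(0−ω_c) = −77(1−ω_c)  ⇒  110ω_c = 77  ⇒  ω_c = 7/10
  ⇒ ω_c¹/ω_r¹ = 7/10
Stage 2: N_ring = 30 + 2·20 = 70
Stage 2: 30(ω_s−ω_c) = −70(ω_r−ω_c),  ω_r=0, ω_s=1
Stage 2: 30(1−ω_c) = −70(0−ω_c)  ⇒  100ω_c = 30  ⇒  ω_c = 3/10
  ⇒ ω_c²/ω_s² = 3/10
Coupling ω_s² = ω_c¹ ⇒ overall = 7/10 × 3/10 = 21/100

21/100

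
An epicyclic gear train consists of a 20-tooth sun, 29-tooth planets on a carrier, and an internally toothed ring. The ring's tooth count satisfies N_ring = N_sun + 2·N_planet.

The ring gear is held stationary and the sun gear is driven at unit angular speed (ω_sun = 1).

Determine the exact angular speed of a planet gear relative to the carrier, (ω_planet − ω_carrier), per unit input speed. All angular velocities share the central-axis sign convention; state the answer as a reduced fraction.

-780/1421

N_ring = 20 + 2·29 = 78
20(ω_s−ω_c) = −78(ω_r−ω_c),  ω_r=0, ω_s=1
20(1−ω_c) = −78(0−ω_c)  ⇒  98ω_c = 20  ⇒  ω_c = 10/49
sun–planet: 20·(1−10/49) = −29·(ω_p−ω_c)  ⇒  ω_p−ω_c = −(20/29)·(39/49) = -780/1421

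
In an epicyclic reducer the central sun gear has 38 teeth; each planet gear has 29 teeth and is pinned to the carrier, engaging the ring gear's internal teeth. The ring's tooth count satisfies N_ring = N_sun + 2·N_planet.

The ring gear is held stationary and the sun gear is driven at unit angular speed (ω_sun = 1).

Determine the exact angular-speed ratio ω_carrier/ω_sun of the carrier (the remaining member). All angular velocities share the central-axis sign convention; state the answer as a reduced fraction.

19/67

N_ring = 38 + 2·29 = 96
38(ω_s−ω_c) = −96(ω_r−ω_c),  ω_r=0, ω_s=1
38(1−ω_c) = −96(0−ω_c)  ⇒  134ω_c = 38  ⇒  ω_c = 19/67
ω_c/ω_s = 19/67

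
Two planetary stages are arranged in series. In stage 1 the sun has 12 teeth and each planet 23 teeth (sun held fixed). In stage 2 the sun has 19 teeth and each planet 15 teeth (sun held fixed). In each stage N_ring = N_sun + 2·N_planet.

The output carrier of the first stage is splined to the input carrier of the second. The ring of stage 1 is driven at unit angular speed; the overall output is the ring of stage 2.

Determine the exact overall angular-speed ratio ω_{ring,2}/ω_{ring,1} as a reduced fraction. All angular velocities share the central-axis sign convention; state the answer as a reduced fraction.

1972/1715

Stage 1: N_ring = 12 + 2·23 = 58
Stage 1: 12(ω_s−ω_c) = −58(ω_r−ω_c),  ω_s=0, ω_r=1
Stage 1: 12(0−ω_c) = −58(1−ω_c)  ⇒  70ω_c = 58  ⇒  ω_c = 29/35
  ⇒ ω_c¹/ω_r¹ = 29/35
Stage 2: N_ring = 19 + 2·15 = 49
Stage 2: 19(ω_s−ω_c) = −49(ω_r−ω_c),  ω_s=0, ω_c=1
Stage 2: ω_r = 1 − (19/49)(0−1) = 68/49
  ⇒ ω_r²/ω_c² = 68/49
Coupling ω_c² = ω_c¹ ⇒ overall = 29/35 × 68/49 = 1972/1715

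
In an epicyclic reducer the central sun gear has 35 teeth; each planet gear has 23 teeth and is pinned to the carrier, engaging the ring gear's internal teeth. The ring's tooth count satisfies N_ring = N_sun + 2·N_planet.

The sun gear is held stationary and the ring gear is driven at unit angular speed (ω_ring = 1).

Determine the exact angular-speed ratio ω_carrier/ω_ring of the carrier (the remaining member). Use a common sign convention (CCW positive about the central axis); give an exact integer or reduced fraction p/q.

N_ring = 35 + 2·23 = 81
35(ω_s−ω_c) = −81(ω_r−ω_c),  ω_s=0, ω_r=1
35(0−ω_c) = −81(1−ω_c)  ⇒  116ω_c = 81  ⇒  ω_c = 81/116
ω_c/ω_r = 81/116

81/116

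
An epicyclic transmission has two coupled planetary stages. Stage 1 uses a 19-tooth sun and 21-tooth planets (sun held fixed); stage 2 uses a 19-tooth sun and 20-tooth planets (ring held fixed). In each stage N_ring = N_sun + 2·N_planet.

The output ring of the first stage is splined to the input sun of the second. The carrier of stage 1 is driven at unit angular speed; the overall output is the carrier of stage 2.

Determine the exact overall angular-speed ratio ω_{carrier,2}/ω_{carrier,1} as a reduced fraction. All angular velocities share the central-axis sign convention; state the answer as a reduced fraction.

Stage 1: N_ring = 19 + 2·21 = 61
Stage 1: 19(ω_s−ω_c) = −61(ω_r−ω_c),  ω_s=0, ω_c=1
Stage 1: ω_r = 1 − (19/61)(0−1) = 80/61
  ⇒ ω_r¹/ω_c¹ = 80/61
Stage 2: N_ring = 19 + 2·20 = 59
Stage 2: 19(ω_s−ω_c) = −59(ω_r−ω_c),  ω_r=0, ω_s=1
Stage 2: 19(1−ω_c) = −59(0−ω_c)  ⇒  78ω_c = 19  ⇒  ω_c = 19/78
  ⇒ ω_c²/ω_s² = 19/78
Coupling ω_s² = ω_r¹ ⇒ overall = 80/61 × 19/78 = 760/2379

760/2379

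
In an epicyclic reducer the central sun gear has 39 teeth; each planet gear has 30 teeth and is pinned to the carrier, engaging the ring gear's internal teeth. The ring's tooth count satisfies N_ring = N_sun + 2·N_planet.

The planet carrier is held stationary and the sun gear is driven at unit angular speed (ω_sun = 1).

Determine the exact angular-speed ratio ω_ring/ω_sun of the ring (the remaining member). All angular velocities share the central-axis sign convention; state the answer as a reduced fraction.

-13/33

N_ring = 39 + 2·30 = 99
39(ω_s−ω_c) = −99(ω_r−ω_c),  ω_c=0, ω_s=1
ω_r = 0 − (39/99)(1−0) = -13/33
ω_r/ω_s = -13/33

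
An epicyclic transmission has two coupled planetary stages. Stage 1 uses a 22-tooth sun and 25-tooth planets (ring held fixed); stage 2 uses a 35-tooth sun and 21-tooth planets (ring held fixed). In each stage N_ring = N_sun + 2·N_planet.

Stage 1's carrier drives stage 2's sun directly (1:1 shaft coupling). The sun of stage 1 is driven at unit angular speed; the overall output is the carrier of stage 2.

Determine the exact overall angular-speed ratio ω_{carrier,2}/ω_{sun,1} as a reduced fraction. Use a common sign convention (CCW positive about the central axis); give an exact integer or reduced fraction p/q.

Stage 1: N_ring = 22 + 2·25 = 72
Stage 1: 22(ω_s−ω_c) = −72(ω_r−ω_c),  ω_r=0, ω_s=1
Stage 1: 22(1−ω_c) = −72(0−ω_c)  ⇒  94ω_c = 22  ⇒  ω_c = 11/47
  ⇒ ω_c¹/ω_s¹ = 11/47
Stage 2: N_ring = 35 + 2·21 = 77
Stage 2: 35(ω_s−ω_c) = −77(ω_r−ω_c),  ω_r=0, ω_s=1
Stage 2: 35(1−ω_c) = −77(0−ω_c)  ⇒  112ω_c = 35  ⇒  ω_c = 5/16
  ⇒ ω_c²/ω_s² = 5/16
Coupling ω_s² = ω_c¹ ⇒ overall = 11/47 × 5/16 = 55/752

55/752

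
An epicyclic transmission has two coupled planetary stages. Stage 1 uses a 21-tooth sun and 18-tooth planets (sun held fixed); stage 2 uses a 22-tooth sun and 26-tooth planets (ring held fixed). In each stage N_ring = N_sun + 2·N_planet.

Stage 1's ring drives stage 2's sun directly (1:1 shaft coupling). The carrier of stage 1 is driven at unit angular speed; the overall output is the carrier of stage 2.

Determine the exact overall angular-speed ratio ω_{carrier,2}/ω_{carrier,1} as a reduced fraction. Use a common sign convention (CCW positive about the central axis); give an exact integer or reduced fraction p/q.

143/456

Stage 1: N_ring = 21 + 2·18 = 57
Stage 1: 21(ω_s−ω_c) = −57(ω_r−ω_c),  ω_s=0, ω_c=1
Stage 1: ω_r = 1 − (21/57)(0−1) = 26/19
  ⇒ ω_r¹/ω_c¹ = 26/19
Stage 2: N_ring = 22 + 2·26 = 74
Stage 2: 22(ω_s−ω_c) = −74(ω_r−ω_c),  ω_r=0, ω_s=1
Stage 2: 22(1−ω_c) = −74(0−ω_c)  ⇒  96ω_c = 22  ⇒  ω_c = 11/48
  ⇒ ω_c²/ω_s² = 11/48
Coupling ω_s² = ω_r¹ ⇒ overall = 26/19 × 11/48 = 143/456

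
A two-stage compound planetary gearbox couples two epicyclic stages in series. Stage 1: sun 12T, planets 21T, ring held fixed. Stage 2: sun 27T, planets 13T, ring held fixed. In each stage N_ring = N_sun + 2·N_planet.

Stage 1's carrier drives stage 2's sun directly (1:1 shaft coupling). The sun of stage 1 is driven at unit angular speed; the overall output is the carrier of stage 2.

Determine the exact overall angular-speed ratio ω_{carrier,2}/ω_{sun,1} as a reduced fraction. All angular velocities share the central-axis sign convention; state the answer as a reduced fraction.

Stage 1: N_ring = 12 + 2·21 = 54
Stage 1: 12(ω_s−ω_c) = −54(ω_r−ω_c),  ω_r=0, ω_s=1
Stage 1: 12(1−ω_c) = −54(0−ω_c)  ⇒  66ω_c = 12  ⇒  ω_c = 2/11
  ⇒ ω_c¹/ω_s¹ = 2/11
Stage 2: N_ring = 27 + 2·13 = 53
Stage 2: 27(ω_s−ω_c) = −53(ω_r−ω_c),  ω_r=0, ω_s=1
Stage 2: 27(1−ω_c) = −53(0−ω_c)  ⇒  80ω_c = 27  ⇒  ω_c = 27/80
  ⇒ ω_c²/ω_s² = 27/80
Coupling ω_s² = ω_c¹ ⇒ overall = 2/11 × 27/80 = 27/440

27/440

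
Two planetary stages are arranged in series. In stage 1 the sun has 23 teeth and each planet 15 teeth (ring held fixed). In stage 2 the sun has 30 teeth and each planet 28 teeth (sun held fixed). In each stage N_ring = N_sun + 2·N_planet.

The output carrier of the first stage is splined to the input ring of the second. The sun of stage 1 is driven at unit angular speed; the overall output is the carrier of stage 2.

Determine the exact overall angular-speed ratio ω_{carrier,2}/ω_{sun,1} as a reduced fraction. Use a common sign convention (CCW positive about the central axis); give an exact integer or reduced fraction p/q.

Stage 1: N_ring = 23 + 2·15 = 53
Stage 1: 23(ω_s−ω_c) = −53(ω_r−ω_c),  ω_r=0, ω_s=1
Stage 1: 23(1−ω_c) = −53(0−ω_c)  ⇒  76ω_c = 23  ⇒  ω_c = 23/76
  ⇒ ω_c¹/ω_s¹ = 23/76
Stage 2: N_ring = 30 + 2·28 = 86
Stage 2: 30(ω_s−ω_c) = −86(ω_r−ω_c),  ω_s=0, ω_r=1
Stage 2: 30(0−ω_c) = −86(1−ω_c)  ⇒  116ω_c = 86  ⇒  ω_c = 43/58
  ⇒ ω_c²/ω_r² = 43/58
Coupling ω_r² = ω_c¹ ⇒ overall = 23/76 × 43/58 = 989/4408

989/4408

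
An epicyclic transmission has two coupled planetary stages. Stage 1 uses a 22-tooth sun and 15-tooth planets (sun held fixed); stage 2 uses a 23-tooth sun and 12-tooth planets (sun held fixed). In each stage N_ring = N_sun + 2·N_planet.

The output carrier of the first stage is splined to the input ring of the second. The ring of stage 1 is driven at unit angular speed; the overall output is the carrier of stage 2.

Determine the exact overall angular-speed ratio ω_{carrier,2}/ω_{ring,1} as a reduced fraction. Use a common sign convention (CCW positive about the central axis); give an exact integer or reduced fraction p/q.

611/1295

Stage 1: N_ring = 22 + 2·15 = 52
Stage 1: 22(ω_s−ω_c) = −52(ω_r−ω_c),  ω_s=0, ω_r=1
Stage 1: 22(0−ω_c) = −52(1−ω_c)  ⇒  74ω_c = 52  ⇒  ω_c = 26/37
  ⇒ ω_c¹/ω_r¹ = 26/37
Stage 2: N_ring = 23 + 2·12 = 47
Stage 2: 23(ω_s−ω_c) = −47(ω_r−ω_c),  ω_s=0, ω_r=1
Stage 2: 23(0−ω_c) = −47(1−ω_c)  ⇒  70ω_c = 47  ⇒  ω_c = 47/70
  ⇒ ω_c²/ω_r² = 47/70
Coupling ω_r² = ω_c¹ ⇒ overall = 26/37 × 47/70 = 611/1295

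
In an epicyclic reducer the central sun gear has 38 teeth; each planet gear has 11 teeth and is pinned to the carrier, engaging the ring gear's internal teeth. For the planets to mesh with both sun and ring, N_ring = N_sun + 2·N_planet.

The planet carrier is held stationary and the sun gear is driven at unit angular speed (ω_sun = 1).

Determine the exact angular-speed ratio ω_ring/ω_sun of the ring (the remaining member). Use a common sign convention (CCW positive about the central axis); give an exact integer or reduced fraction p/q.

N_ring = 38 + 2·11 = 60
38(ω_s−ω_c) = −60(ω_r−ω_c),  ω_c=0, ω_s=1
ω_r = 0 − (38/60)(1−0) = -19/30
ω_r/ω_s = -19/30

-19/30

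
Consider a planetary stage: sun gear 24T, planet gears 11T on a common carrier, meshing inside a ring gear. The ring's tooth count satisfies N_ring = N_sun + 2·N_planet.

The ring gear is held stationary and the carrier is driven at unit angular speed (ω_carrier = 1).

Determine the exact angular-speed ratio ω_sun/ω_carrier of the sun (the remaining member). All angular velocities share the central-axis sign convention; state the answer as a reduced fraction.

N_ring = 24 + 2·11 = 46
24(ω_s−ω_c) = −46(ω_r−ω_c),  ω_r=0, ω_c=1
ω_s = 1 − (46/24)(0−1) = 35/12
ω_s/ω_c = 35/12

35/12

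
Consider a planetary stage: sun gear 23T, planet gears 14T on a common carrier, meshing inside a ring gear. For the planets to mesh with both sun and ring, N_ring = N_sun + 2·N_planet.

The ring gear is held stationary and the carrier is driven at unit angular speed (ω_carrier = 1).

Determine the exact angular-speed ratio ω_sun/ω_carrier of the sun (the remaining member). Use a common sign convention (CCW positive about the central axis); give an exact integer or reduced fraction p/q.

N_ring = 23 + 2·14 = 51
23(ω_s−ω_c) = −51(ω_r−ω_c),  ω_r=0, ω_c=1
ω_s = 1 − (51/23)(0−1) = 74/23
ω_s/ω_c = 74/23

74/23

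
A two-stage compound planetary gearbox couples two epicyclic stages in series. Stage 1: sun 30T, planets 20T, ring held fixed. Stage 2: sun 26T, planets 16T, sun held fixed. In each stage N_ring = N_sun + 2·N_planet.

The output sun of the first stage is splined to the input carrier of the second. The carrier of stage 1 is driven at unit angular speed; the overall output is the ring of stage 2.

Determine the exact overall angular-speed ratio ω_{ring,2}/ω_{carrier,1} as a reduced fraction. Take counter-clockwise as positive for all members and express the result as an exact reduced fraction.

140/29

Stage 1: N_ring = 30 + 2·20 = 70
Stage 1: 30(ω_s−ω_c) = −70(ω_r−ω_c),  ω_r=0, ω_c=1
Stage 1: ω_s = 1 − (70/30)(0−1) = 10/3
  ⇒ ω_s¹/ω_c¹ = 10/3
Stage 2: N_ring = 26 + 2·16 = 58
Stage 2: 26(ω_s−ω_c) = −58(ω_r−ω_c),  ω_s=0, ω_c=1
Stage 2: ω_r = 1 − (26/58)(0−1) = 42/29
  ⇒ ω_r²/ω_c² = 42/29
Coupling ω_c² = ω_s¹ ⇒ overall = 10/3 × 42/29 = 140/29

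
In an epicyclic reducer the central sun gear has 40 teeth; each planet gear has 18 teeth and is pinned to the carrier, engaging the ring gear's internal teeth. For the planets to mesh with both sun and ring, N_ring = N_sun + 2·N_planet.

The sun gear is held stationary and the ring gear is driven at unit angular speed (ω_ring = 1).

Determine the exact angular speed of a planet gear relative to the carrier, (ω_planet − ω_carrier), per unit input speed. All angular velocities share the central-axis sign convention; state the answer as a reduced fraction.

N_ring = 40 + 2·18 = 76
40(ω_s−ω_c) = −76(ω_r−ω_c),  ω_s=0, ω_r=1
40(0−ω_c) = −76(1−ω_c)  ⇒  116ω_c = 76  ⇒  ω_c = 19/29
sun–planet: 40·(0−19/29) = −18·(ω_p−ω_c)  ⇒  ω_p−ω_c = −(40/18)·(-19/29) = 380/261

380/261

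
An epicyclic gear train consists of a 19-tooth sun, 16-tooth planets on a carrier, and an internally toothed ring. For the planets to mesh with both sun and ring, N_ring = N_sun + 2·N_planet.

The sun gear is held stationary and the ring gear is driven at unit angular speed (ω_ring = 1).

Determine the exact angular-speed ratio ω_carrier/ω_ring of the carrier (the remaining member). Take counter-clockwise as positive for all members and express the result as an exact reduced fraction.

51/70

N_ring = 19 + 2·16 = 51
19(ω_s−ω_c) = −51(ω_r−ω_c),  ω_s=0, ω_r=1
19(0−ω_c) = −51(1−ω_c)  ⇒  70ω_c = 51  ⇒  ω_c = 51/70
ω_c/ω_r = 51/70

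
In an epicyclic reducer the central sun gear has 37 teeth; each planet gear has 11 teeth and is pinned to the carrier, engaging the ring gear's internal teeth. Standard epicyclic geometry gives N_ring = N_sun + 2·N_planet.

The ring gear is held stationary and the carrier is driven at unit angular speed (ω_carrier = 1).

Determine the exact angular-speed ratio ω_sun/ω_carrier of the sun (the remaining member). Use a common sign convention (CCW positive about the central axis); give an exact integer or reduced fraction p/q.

N_ring = 37 + 2·11 = 59
37(ω_s−ω_c) = −59(ω_r−ω_c),  ω_r=0, ω_c=1
ω_s = 1 − (59/37)(0−1) = 96/37
ω_s/ω_c = 96/37

96/37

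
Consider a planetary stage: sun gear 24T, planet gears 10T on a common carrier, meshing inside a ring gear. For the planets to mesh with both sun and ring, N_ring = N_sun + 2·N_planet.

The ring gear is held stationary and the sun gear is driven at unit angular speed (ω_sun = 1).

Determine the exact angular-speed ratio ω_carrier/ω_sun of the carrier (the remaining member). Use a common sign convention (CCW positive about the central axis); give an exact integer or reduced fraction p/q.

N_ring = 24 + 2·10 = 44
24(ω_s−ω_c) = −44(ω_r−ω_c),  ω_r=0, ω_s=1
24(1−ω_c) = −44(0−ω_c)  ⇒  68ω_c = 24  ⇒  ω_c = 6/17
ω_c/ω_s = 6/17

6/17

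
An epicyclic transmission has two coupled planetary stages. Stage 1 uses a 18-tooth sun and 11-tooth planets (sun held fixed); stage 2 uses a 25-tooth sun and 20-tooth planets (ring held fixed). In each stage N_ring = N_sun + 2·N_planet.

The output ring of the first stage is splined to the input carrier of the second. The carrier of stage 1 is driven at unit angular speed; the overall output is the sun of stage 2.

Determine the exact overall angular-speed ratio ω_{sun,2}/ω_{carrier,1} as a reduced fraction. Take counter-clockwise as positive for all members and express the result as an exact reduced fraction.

Stage 1: N_ring = 18 + 2·11 = 40
Stage 1: 18(ω_s−ω_c) = −40(ω_r−ω_c),  ω_s=0, ω_c=1
Stage 1: ω_r = 1 − (18/40)(0−1) = 29/20
  ⇒ ω_r¹/ω_c¹ = 29/20
Stage 2: N_ring = 25 + 2·20 = 65
Stage 2: 25(ω_s−ω_c) = −65(ω_r−ω_c),  ω_r=0, ω_c=1
Stage 2: ω_s = 1 − (65/25)(0−1) = 18/5
  ⇒ ω_s²/ω_c² = 18/5
Coupling ω_c² = ω_r¹ ⇒ overall = 29/20 × 18/5 = 261/50

261/50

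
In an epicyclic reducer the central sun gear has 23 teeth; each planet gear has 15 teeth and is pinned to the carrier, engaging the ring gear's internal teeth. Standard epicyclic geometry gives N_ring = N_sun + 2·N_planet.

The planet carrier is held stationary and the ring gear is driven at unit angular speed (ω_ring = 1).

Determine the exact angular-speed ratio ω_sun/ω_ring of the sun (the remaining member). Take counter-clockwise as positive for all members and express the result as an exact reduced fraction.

-53/23

N_ring = 23 + 2·15 = 53
23(ω_s−ω_c) = −53(ω_r−ω_c),  ω_c=0, ω_r=1
ω_s = 0 − (53/23)(1−0) = -53/23
ω_s/ω_r = -53/23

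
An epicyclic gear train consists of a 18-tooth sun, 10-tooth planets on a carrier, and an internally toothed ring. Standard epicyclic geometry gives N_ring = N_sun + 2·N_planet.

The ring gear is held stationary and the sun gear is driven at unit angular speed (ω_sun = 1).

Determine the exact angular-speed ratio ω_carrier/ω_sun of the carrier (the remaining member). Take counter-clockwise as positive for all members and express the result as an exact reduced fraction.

N_ring = 18 + 2·10 = 38
18(ω_s−ω_c) = −38(ω_r−ω_c),  ω_r=0, ω_s=1
18(1−ω_c) = −38(0−ω_c)  ⇒  56ω_c = 18  ⇒  ω_c = 9/28
ω_c/ω_s = 9/28

9/28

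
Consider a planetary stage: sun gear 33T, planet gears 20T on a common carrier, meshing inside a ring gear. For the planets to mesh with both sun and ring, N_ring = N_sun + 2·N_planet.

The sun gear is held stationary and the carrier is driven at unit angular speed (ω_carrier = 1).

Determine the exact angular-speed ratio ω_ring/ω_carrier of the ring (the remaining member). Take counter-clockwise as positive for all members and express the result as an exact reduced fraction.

N_ring = 33 + 2·20 = 73
33(ω_s−ω_c) = −73(ω_r−ω_c),  ω_s=0, ω_c=1
ω_r = 1 − (33/73)(0−1) = 106/73
ω_r/ω_c = 106/73

106/73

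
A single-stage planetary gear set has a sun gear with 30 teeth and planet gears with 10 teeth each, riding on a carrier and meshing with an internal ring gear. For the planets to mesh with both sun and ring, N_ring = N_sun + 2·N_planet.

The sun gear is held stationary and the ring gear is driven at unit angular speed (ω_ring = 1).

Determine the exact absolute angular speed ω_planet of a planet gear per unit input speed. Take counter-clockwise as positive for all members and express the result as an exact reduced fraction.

N_ring = 30 + 2·10 = 50
30(ω_s−ω_c) = −50(ω_r−ω_c),  ω_s=0, ω_r=1
30(0−ω_c) = −50(1−ω_c)  ⇒  80ω_c = 50  ⇒  ω_c = 5/8
sun–planet: 30·(0−5/8) = −10·(ω_p−ω_c)  ⇒  ω_p−ω_c = −(30/10)·(-5/8) = 15/8
ω_p = 5/8 + 15/8 = 5/2

5/2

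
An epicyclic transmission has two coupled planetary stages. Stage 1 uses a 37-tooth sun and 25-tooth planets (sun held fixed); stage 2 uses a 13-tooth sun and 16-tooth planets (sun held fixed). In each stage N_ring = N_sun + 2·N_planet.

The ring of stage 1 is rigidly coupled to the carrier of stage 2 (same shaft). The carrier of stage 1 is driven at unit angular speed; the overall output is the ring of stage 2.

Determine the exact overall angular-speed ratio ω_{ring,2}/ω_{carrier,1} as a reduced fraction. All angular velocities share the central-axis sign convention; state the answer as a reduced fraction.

248/135

Stage 1: N_ring = 37 + 2·25 = 87
Stage 1: 37(ω_s−ω_c) = −87(ω_r−ω_c),  ω_s=0, ω_c=1
Stage 1: ω_r = 1 − (37/87)(0−1) = 124/87
  ⇒ ω_r¹/ω_c¹ = 124/87
Stage 2: N_ring = 13 + 2·16 = 45
Stage 2: 13(ω_s−ω_c) = −45(ω_r−ω_c),  ω_s=0, ω_c=1
Stage 2: ω_r = 1 − (13/45)(0−1) = 58/45
  ⇒ ω_r²/ω_c² = 58/45
Coupling ω_c² = ω_r¹ ⇒ overall = 124/87 × 58/45 = 248/135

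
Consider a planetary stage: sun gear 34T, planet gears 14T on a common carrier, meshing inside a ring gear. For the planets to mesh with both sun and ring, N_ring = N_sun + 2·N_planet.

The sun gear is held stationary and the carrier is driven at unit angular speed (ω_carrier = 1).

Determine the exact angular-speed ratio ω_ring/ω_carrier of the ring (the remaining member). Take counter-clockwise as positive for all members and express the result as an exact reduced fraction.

N_ring = 34 + 2·14 = 62
34(ω_s−ω_c) = −62(ω_r−ω_c),  ω_s=0, ω_c=1
ω_r = 1 − (34/62)(0−1) = 48/31
ω_r/ω_c = 48/31

48/31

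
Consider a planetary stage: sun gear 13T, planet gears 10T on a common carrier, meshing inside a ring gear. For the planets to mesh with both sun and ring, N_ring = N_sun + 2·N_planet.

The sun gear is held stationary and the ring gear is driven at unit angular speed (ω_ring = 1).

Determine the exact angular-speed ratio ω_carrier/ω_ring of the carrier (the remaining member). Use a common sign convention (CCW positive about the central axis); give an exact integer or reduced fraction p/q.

N_ring = 13 + 2·10 = 33
13(ω_s−ω_c) = −33(ω_r−ω_c),  ω_s=0, ω_r=1
13(0−ω_c) = −33(1−ω_c)  ⇒  46ω_c = 33  ⇒  ω_c = 33/46
ω_c/ω_r = 33/46

33/46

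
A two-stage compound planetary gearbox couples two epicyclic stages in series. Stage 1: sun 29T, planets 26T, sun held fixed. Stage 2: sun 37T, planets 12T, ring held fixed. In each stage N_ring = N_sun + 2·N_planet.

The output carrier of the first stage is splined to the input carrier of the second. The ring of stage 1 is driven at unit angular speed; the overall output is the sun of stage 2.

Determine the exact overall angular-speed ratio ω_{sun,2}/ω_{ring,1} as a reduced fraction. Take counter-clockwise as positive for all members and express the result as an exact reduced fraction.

3969/2035

Stage 1: N_ring = 29 + 2·26 = 81
Stage 1: 29(ω_s−ω_c) = −81(ω_r−ω_c),  ω_s=0, ω_r=1
Stage 1: 29(0−ω_c) = −81(1−ω_c)  ⇒  110ω_c = 81  ⇒  ω_c = 81/110
  ⇒ ω_c¹/ω_r¹ = 81/110
Stage 2: N_ring = 37 + 2·12 = 61
Stage 2: 37(ω_s−ω_c) = −61(ω_r−ω_c),  ω_r=0, ω_c=1
Stage 2: ω_s = 1 − (61/37)(0−1) = 98/37
  ⇒ ω_s²/ω_c² = 98/37
Coupling ω_c² = ω_c¹ ⇒ overall = 81/110 × 98/37 = 3969/2035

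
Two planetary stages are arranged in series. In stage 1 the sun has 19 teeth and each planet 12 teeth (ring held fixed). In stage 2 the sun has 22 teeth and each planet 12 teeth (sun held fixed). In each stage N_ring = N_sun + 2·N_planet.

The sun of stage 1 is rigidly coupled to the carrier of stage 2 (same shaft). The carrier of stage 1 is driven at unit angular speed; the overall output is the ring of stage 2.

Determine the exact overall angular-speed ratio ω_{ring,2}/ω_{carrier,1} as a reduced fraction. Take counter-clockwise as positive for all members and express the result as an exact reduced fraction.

2108/437

Stage 1: N_ring = 19 + 2·12 = 43
Stage 1: 19(ω_s−ω_c) = −43(ω_r−ω_c),  ω_r=0, ω_c=1
Stage 1: ω_s = 1 − (43/19)(0−1) = 62/19
  ⇒ ω_s¹/ω_c¹ = 62/19
Stage 2: N_ring = 22 + 2·12 = 46
Stage 2: 22(ω_s−ω_c) = −46(ω_r−ω_c),  ω_s=0, ω_c=1
Stage 2: ω_r = 1 − (22/46)(0−1) = 34/23
  ⇒ ω_r²/ω_c² = 34/23
Coupling ω_c² = ω_s¹ ⇒ overall = 62/19 × 34/23 = 2108/437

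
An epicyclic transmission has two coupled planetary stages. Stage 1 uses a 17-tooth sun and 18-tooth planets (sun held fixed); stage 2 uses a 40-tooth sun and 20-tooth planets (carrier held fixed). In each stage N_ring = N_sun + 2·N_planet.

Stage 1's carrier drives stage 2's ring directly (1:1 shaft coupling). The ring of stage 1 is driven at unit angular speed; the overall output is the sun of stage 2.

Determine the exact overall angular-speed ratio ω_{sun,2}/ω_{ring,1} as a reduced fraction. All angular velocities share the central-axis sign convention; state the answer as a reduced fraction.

Stage 1: N_ring = 17 + 2·18 = 53
Stage 1: 17(ω_s−ω_c) = −53(ω_r−ω_c),  ω_s=0, ω_r=1
Stage 1: 17(0−ω_c) = −53(1−ω_c)  ⇒  70ω_c = 53  ⇒  ω_c = 53/70
  ⇒ ω_c¹/ω_r¹ = 53/70
Stage 2: N_ring = 40 + 2·20 = 80
Stage 2: 40(ω_s−ω_c) = −80(ω_r−ω_c),  ω_c=0, ω_r=1
Stage 2: ω_s = 0 − (80/40)(1−0) = -2
  ⇒ ω_s²/ω_r² = -2
Coupling ω_r² = ω_c¹ ⇒ overall = 53/70 × -2 = -53/35

-53/35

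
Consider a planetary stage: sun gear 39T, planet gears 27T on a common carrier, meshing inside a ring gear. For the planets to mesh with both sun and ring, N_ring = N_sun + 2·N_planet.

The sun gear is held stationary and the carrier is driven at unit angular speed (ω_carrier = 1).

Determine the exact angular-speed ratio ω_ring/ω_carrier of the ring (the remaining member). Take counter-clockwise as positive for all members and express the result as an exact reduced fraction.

N_ring = 39 + 2·27 = 93
39(ω_s−ω_c) = −93(ω_r−ω_c),  ω_s=0, ω_c=1
ω_r = 1 − (39/93)(0−1) = 44/31
ω_r/ω_c = 44/31

44/31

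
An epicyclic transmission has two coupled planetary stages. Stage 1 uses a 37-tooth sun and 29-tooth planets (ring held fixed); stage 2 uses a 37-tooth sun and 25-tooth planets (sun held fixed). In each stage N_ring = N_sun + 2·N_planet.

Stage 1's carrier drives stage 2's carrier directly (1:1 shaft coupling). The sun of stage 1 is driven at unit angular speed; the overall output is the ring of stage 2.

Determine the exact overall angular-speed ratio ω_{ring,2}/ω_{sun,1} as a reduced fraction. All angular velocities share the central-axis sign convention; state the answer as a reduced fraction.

1147/2871

Stage 1: N_ring = 37 + 2·29 = 95
Stage 1: 37(ω_s−ω_c) = −95(ω_r−ω_c),  ω_r=0, ω_s=1
Stage 1: 37(1−ω_c) = −95(0−ω_c)  ⇒  132ω_c = 37  ⇒  ω_c = 37/132
  ⇒ ω_c¹/ω_s¹ = 37/132
Stage 2: N_ring = 37 + 2·25 = 87
Stage 2: 37(ω_s−ω_c) = −87(ω_r−ω_c),  ω_s=0, ω_c=1
Stage 2: ω_r = 1 − (37/87)(0−1) = 124/87
  ⇒ ω_r²/ω_c² = 124/87
Coupling ω_c² = ω_c¹ ⇒ overall = 37/132 × 124/87 = 1147/2871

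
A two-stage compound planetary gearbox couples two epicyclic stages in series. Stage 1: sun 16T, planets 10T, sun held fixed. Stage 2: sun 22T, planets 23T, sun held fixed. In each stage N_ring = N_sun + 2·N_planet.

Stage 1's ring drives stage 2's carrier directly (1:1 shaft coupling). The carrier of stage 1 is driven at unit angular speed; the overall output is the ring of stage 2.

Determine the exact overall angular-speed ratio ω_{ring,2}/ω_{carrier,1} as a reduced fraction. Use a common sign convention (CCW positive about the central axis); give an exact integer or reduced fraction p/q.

Stage 1: N_ring = 16 + 2·10 = 36
Stage 1: 16(ω_s−ω_c) = −36(ω_r−ω_c),  ω_s=0, ω_c=1
Stage 1: ω_r = 1 − (16/36)(0−1) = 13/9
  ⇒ ω_r¹/ω_c¹ = 13/9
Stage 2: N_ring = 22 + 2·23 = 68
Stage 2: 22(ω_s−ω_c) = −68(ω_r−ω_c),  ω_s=0, ω_c=1
Stage 2: ω_r = 1 − (22/68)(0−1) = 45/34
  ⇒ ω_r²/ω_c² = 45/34
Coupling ω_c² = ω_r¹ ⇒ overall = 13/9 × 45/34 = 65/34

65/34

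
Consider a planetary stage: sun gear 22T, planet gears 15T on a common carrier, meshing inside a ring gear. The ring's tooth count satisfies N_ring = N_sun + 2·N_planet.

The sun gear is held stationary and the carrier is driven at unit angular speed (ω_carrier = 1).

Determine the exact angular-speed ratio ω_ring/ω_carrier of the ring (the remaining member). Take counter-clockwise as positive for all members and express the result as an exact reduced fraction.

N_ring = 22 + 2·15 = 52
22(ω_s−ω_c) = −52(ω_r−ω_c),  ω_s=0, ω_c=1
ω_r = 1 − (22/52)(0−1) = 37/26
ω_r/ω_c = 37/26

37/26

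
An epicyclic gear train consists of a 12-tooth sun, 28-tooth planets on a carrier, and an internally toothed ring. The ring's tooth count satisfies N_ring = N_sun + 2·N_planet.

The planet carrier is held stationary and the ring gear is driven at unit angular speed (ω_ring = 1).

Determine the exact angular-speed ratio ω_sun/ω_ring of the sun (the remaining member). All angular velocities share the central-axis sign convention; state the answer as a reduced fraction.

-17/3

N_ring = 12 + 2·28 = 68
12(ω_s−ω_c) = −68(ω_r−ω_c),  ω_c=0, ω_r=1
ω_s = 0 − (68/12)(1−0) = -17/3
ω_s/ω_r = -17/3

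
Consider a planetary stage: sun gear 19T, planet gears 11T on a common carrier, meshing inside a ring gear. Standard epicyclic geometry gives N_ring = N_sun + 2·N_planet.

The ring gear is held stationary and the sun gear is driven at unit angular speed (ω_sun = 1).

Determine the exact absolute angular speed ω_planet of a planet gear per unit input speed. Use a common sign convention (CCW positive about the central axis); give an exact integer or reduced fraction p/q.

N_ring = 19 + 2·11 = 41
19(ω_s−ω_c) = −41(ω_r−ω_c),  ω_r=0, ω_s=1
19(1−ω_c) = −41(0−ω_c)  ⇒  60ω_c = 19  ⇒  ω_c = 19/60
sun–planet: 19·(1−19/60) = −11·(ω_p−ω_c)  ⇒  ω_p−ω_c = −(19/11)·(41/60) = -779/660
ω_p = 19/60 − 779/660 = -19/22

-19/22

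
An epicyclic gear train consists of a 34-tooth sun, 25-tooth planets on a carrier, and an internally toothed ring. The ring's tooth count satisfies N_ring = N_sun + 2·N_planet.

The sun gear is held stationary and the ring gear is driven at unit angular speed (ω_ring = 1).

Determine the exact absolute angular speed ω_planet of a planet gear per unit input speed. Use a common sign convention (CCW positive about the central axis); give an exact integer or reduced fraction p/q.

N_ring = 34 + 2·25 = 84
34(ω_s−ω_c) = −84(ω_r−ω_c),  ω_s=0, ω_r=1
34(0−ω_c) = −84(1−ω_c)  ⇒  118ω_c = 84  ⇒  ω_c = 42/59
sun–planet: 34·(0−42/59) = −25·(ω_p−ω_c)  ⇒  ω_p−ω_c = −(34/25)·(-42/59) = 1428/1475
ω_p = 42/59 + 1428/1475 = 42/25

42/25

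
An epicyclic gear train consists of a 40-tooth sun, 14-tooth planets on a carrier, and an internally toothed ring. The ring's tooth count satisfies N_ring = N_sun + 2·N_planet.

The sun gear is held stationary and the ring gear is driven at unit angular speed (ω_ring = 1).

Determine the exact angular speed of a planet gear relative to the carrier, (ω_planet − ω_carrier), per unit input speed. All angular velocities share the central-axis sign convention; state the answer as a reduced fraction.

N_ring = 40 + 2·14 = 68
40(ω_s−ω_c) = −68(ω_r−ω_c),  ω_s=0, ω_r=1
40(0−ω_c) = −68(1−ω_c)  ⇒  108ω_c = 68  ⇒  ω_c = 17/27
sun–planet: 40·(0−17/27) = −14·(ω_p−ω_c)  ⇒  ω_p−ω_c = −(40/14)·(-17/27) = 340/189

340/189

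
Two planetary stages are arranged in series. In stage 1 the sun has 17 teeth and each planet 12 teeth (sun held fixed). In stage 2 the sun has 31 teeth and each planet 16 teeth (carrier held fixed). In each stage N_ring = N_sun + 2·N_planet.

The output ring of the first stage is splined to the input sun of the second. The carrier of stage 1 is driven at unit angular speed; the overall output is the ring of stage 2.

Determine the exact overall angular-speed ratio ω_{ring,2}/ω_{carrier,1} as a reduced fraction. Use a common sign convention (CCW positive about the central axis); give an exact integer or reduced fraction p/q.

Stage 1: N_ring = 17 + 2·12 = 41
Stage 1: 17(ω_s−ω_c) = −41(ω_r−ω_c),  ω_s=0, ω_c=1
Stage 1: ω_r = 1 − (17/41)(0−1) = 58/41
  ⇒ ω_r¹/ω_c¹ = 58/41
Stage 2: N_ring = 31 + 2·16 = 63
Stage 2: 31(ω_s−ω_c) = −63(ω_r−ω_c),  ω_c=0, ω_s=1
Stage 2: ω_r = 0 − (31/63)(1−0) = -31/63
  ⇒ ω_r²/ω_s² = -31/63
Coupling ω_s² = ω_r¹ ⇒ overall = 58/41 × -31/63 = -1798/2583

-1798/2583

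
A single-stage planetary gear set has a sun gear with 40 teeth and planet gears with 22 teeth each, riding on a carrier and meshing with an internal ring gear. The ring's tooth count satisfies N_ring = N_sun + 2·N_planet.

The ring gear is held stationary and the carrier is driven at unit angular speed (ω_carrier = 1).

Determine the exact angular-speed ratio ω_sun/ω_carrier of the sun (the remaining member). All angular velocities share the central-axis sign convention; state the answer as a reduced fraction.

31/10

N_ring = 40 + 2·22 = 84
40(ω_s−ω_c) = −84(ω_r−ω_c),  ω_r=0, ω_c=1
ω_s = 1 − (84/40)(0−1) = 31/10
ω_s/ω_c = 31/10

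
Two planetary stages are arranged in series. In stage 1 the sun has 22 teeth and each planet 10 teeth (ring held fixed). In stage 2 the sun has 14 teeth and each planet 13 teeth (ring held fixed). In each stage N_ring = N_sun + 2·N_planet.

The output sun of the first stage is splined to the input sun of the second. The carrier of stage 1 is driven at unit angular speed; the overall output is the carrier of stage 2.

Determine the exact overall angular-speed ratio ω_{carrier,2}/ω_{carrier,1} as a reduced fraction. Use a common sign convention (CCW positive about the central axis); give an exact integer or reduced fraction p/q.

Stage 1: N_ring = 22 + 2·10 = 42
Stage 1: 22(ω_s−ω_c) = −42(ω_r−ω_c),  ω_r=0, ω_c=1
Stage 1: ω_s = 1 − (42/22)(0−1) = 32/11
  ⇒ ω_s¹/ω_c¹ = 32/11
Stage 2: N_ring = 14 + 2·13 = 40
Stage 2: 14(ω_s−ω_c) = −40(ω_r−ω_c),  ω_r=0, ω_s=1
Stage 2: 14(1−ω_c) = −40(0−ω_c)  ⇒  54ω_c = 14  ⇒  ω_c = 7/27
  ⇒ ω_c²/ω_s² = 7/27
Coupling ω_s² = ω_s¹ ⇒ overall = 32/11 × 7/27 = 224/297

224/297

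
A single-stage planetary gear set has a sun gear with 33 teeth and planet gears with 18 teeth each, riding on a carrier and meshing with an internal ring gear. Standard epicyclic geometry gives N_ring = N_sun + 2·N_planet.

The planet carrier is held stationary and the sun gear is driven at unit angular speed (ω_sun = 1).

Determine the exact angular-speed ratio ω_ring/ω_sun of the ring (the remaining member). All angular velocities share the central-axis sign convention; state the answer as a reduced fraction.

N_ring = 33 + 2·18 = 69
33(ω_s−ω_c) = −69(ω_r−ω_c),  ω_c=0, ω_s=1
ω_r = 0 − (33/69)(1−0) = -11/23
ω_r/ω_s = -11/23

-11/23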